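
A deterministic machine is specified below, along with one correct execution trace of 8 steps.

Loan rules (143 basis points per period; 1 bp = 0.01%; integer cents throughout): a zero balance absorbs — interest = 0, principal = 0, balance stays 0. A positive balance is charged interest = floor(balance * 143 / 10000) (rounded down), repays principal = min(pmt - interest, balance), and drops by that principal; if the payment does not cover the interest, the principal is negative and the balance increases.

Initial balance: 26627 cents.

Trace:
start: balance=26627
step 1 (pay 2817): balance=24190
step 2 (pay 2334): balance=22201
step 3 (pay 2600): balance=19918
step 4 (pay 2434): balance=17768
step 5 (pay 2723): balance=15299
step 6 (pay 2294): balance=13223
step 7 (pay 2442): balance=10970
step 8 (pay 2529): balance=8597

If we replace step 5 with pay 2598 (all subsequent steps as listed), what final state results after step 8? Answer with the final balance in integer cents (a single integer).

(re-executing from step 5 with the substitution; state before step 5: balance=17768)
step 5 (pay 2598): balance=15424
step 6 (pay 2294): balance=13350
step 7 (pay 2442): balance=11098
step 8 (pay 2529): balance=8727

8727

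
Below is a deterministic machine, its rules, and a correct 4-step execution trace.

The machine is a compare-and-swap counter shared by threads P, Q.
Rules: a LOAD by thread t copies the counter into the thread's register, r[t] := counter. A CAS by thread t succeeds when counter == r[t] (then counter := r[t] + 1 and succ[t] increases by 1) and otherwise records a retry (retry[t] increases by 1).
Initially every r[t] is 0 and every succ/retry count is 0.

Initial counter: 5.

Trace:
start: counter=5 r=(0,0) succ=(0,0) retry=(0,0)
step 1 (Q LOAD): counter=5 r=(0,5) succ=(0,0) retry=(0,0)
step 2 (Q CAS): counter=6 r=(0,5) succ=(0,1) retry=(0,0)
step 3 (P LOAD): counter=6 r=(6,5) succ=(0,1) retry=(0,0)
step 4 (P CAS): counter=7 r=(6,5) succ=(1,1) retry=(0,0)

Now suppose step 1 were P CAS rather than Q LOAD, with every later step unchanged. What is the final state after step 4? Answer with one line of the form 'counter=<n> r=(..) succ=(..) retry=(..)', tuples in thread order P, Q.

counter=6 r=(5,0) succ=(1,0) retry=(1,1)

(re-executing from step 1 with the substitution; state before step 1: counter=5 r=(0,0) succ=(0,0) retry=(0,0))
step 1 (P CAS): counter=5 r=(0,0) succ=(0,0) retry=(1,0)
step 2 (Q CAS): counter=5 r=(0,0) succ=(0,0) retry=(1,1)
step 3 (P LOAD): counter=5 r=(5,0) succ=(0,0) retry=(1,1)
step 4 (P CAS): counter=6 r=(5,0) succ=(1,0) retry=(1,1)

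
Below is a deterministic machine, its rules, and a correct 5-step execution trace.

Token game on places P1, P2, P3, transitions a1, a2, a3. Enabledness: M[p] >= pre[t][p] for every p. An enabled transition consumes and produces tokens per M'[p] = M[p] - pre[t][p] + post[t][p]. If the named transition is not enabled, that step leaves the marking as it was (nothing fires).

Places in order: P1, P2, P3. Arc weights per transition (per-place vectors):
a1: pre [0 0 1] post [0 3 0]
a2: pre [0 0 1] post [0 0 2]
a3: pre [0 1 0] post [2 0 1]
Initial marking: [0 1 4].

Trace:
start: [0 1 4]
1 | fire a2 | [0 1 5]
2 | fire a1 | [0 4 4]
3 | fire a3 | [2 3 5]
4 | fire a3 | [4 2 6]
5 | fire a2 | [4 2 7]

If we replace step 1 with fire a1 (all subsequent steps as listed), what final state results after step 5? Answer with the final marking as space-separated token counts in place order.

4 5 5

(re-executing from step 1 with the substitution; state before step 1: [0 1 4])
1 | fire a1 | [0 4 3]
2 | fire a1 | [0 7 2]
3 | fire a3 | [2 6 3]
4 | fire a3 | [4 5 4]
5 | fire a2 | [4 5 5]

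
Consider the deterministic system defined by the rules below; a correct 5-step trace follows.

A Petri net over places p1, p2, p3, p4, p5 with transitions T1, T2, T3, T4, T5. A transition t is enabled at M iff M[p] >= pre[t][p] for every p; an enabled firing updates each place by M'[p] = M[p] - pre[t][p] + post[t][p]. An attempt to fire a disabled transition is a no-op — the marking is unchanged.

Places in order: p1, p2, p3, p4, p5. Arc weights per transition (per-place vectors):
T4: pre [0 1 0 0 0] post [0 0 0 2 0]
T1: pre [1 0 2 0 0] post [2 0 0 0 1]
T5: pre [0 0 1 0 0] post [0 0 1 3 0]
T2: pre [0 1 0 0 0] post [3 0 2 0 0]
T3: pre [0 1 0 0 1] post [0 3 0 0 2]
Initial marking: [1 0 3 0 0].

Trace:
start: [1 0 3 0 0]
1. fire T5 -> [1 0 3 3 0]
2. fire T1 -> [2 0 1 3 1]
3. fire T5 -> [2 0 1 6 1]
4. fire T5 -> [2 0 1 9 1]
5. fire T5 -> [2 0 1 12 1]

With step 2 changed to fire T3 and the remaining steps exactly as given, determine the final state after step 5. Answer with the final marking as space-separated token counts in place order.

(re-executing from step 2 with the substitution; state before step 2: [1 0 3 3 0])
2. fire T3 -> [1 0 3 3 0]
3. fire T5 -> [1 0 3 6 0]
4. fire T5 -> [1 0 3 9 0]
5. fire T5 -> [1 0 3 12 0]

1 0 3 12 0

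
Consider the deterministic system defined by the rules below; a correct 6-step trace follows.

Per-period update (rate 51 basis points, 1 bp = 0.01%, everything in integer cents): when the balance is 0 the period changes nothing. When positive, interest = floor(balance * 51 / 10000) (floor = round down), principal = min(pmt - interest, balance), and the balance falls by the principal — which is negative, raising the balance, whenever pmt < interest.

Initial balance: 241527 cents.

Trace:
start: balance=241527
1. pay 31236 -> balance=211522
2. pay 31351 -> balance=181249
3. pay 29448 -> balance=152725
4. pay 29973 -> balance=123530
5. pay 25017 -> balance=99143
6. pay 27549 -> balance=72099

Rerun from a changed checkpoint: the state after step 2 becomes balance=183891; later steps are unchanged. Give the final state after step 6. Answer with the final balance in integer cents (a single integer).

74795

state after step 2 := balance=183891
3. pay 29448 -> balance=155380
4. pay 29973 -> balance=126199
5. pay 25017 -> balance=101825
6. pay 27549 -> balance=74795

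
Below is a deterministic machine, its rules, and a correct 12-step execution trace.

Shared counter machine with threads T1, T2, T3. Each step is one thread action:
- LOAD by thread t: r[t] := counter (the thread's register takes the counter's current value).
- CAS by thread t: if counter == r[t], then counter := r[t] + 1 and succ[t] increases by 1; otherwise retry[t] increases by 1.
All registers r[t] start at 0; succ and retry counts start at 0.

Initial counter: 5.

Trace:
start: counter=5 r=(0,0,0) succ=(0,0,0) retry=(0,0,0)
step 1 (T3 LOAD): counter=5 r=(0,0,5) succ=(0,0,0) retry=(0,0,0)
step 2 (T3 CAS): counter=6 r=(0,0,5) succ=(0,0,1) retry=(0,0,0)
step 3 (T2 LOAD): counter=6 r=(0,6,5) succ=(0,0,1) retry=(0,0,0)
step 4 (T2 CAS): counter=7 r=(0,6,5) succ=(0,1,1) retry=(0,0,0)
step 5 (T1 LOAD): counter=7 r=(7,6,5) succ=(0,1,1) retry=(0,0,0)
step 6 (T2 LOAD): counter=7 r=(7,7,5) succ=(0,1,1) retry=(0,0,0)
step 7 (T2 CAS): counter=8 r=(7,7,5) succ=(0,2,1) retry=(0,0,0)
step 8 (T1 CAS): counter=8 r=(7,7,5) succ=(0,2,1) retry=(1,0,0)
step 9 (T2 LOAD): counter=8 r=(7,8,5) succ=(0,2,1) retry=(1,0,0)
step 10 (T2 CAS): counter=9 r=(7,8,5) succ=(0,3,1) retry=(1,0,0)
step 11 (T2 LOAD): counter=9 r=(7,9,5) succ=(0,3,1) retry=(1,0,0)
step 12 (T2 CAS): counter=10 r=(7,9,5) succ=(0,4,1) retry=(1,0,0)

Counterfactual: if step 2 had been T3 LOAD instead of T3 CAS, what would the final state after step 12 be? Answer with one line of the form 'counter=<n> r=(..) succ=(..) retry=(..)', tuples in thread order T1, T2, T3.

counter=9 r=(6,8,5) succ=(0,4,0) retry=(1,0,0)

(re-executing from step 2 with the substitution; state before step 2: counter=5 r=(0,0,5) succ=(0,0,0) retry=(0,0,0))
step 2 (T3 LOAD): counter=5 r=(0,0,5) succ=(0,0,0) retry=(0,0,0)
step 3 (T2 LOAD): counter=5 r=(0,5,5) succ=(0,0,0) retry=(0,0,0)
step 4 (T2 CAS): counter=6 r=(0,5,5) succ=(0,1,0) retry=(0,0,0)
step 5 (T1 LOAD): counter=6 r=(6,5,5) succ=(0,1,0) retry=(0,0,0)
step 6 (T2 LOAD): counter=6 r=(6,6,5) succ=(0,1,0) retry=(0,0,0)
step 7 (T2 CAS): counter=7 r=(6,6,5) succ=(0,2,0) retry=(0,0,0)
step 8 (T1 CAS): counter=7 r=(6,6,5) succ=(0,2,0) retry=(1,0,0)
step 9 (T2 LOAD): counter=7 r=(6,7,5) succ=(0,2,0) retry=(1,0,0)
step 10 (T2 CAS): counter=8 r=(6,7,5) succ=(0,3,0) retry=(1,0,0)
step 11 (T2 LOAD): counter=8 r=(6,8,5) succ=(0,3,0) retry=(1,0,0)
step 12 (T2 CAS): counter=9 r=(6,8,5) succ=(0,4,0) retry=(1,0,0)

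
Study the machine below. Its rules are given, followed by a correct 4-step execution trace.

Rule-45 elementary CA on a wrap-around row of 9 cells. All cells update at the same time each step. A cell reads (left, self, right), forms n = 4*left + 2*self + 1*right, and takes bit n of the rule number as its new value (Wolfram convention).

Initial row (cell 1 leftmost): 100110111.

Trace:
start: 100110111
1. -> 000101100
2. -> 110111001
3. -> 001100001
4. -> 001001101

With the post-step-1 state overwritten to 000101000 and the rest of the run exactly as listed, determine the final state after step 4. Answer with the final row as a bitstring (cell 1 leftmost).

state after step 1 := 000101000
2. -> 110111011
3. -> 001100110
4. -> 101000100

101000100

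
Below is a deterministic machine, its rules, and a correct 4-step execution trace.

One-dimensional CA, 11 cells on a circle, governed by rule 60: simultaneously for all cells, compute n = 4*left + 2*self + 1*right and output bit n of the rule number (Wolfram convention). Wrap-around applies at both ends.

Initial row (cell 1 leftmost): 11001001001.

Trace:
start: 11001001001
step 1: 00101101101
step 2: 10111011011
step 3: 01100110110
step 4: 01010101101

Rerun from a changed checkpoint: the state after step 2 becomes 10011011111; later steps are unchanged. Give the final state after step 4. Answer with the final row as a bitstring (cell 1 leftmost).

01111101000

state after step 2 := 10011011111
step 3: 01010110000
step 4: 01111101000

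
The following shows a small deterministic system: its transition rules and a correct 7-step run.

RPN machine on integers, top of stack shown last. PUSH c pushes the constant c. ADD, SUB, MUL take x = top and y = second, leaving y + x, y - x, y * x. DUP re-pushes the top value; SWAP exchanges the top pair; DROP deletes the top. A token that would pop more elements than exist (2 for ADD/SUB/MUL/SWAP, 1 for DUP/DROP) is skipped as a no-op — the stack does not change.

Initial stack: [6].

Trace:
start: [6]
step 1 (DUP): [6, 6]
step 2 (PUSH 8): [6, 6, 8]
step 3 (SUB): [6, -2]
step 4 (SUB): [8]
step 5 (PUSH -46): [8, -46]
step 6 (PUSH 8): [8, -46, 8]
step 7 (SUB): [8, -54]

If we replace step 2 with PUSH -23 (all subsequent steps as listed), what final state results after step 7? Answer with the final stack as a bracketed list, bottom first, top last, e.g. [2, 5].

[-23, -54]

(re-executing from step 2 with the substitution; state before step 2: [6, 6])
step 2 (PUSH -23): [6, 6, -23]
step 3 (SUB): [6, 29]
step 4 (SUB): [-23]
step 5 (PUSH -46): [-23, -46]
step 6 (PUSH 8): [-23, -46, 8]
step 7 (SUB): [-23, -54]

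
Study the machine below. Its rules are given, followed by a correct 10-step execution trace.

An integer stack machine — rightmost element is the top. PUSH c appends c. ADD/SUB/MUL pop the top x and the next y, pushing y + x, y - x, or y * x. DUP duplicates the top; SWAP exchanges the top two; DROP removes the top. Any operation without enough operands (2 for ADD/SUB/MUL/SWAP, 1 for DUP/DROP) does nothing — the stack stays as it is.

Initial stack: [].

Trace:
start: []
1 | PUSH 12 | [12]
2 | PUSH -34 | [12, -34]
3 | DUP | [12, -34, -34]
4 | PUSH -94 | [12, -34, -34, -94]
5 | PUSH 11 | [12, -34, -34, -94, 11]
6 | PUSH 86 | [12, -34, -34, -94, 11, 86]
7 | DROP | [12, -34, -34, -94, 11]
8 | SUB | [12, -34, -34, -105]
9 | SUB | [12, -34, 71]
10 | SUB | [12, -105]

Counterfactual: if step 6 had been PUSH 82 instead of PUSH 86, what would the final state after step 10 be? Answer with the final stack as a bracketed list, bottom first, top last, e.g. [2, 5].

[12, -105]

(re-executing from step 6 with the substitution; state before step 6: [12, -34, -34, -94, 11])
6 | PUSH 82 | [12, -34, -34, -94, 11, 82]
7 | DROP | [12, -34, -34, -94, 11]
8 | SUB | [12, -34, -34, -105]
9 | SUB | [12, -34, 71]
10 | SUB | [12, -105]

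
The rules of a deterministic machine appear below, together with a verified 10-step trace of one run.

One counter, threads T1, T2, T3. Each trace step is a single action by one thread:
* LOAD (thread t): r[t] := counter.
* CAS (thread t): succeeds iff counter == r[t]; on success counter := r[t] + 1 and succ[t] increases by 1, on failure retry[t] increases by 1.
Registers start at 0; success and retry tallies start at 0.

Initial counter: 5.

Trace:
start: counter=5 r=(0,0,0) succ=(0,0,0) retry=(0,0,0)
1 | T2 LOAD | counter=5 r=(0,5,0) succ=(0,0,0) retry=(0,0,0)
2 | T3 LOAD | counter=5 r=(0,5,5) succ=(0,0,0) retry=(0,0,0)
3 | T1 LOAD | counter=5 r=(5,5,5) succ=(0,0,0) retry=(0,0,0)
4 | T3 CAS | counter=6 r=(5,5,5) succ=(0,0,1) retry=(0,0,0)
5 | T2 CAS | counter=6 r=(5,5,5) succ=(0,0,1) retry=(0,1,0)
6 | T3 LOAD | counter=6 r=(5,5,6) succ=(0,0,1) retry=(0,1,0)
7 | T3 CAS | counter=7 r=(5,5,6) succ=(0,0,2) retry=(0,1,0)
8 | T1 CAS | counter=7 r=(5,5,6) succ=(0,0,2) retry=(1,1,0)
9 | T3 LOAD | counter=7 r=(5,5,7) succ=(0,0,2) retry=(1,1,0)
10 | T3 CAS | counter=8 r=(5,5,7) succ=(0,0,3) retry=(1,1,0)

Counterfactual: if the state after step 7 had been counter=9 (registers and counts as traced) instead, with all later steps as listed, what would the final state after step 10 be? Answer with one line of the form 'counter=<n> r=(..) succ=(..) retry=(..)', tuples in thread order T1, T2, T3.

counter=10 r=(5,5,9) succ=(0,0,3) retry=(1,1,0)

state after step 7 := counter=9 r=(5,5,6) succ=(0,0,2) retry=(0,1,0)
8 | T1 CAS | counter=9 r=(5,5,6) succ=(0,0,2) retry=(1,1,0)
9 | T3 LOAD | counter=9 r=(5,5,9) succ=(0,0,2) retry=(1,1,0)
10 | T3 CAS | counter=10 r=(5,5,9) succ=(0,0,3) retry=(1,1,0)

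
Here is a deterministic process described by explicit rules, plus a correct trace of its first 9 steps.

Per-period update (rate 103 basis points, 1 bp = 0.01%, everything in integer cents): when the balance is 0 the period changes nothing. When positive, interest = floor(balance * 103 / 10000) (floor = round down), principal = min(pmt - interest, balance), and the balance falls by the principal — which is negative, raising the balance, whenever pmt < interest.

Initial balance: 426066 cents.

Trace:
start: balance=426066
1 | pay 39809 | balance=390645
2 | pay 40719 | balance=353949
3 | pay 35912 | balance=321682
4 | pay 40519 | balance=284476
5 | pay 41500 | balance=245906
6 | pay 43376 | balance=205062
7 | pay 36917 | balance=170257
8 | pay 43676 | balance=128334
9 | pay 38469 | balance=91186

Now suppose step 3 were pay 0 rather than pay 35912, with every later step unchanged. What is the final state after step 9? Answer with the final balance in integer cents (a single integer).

(re-executing from step 3 with the substitution; state before step 3: balance=353949)
3 | pay 0 | balance=357594
4 | pay 40519 | balance=320758
5 | pay 41500 | balance=282561
6 | pay 43376 | balance=242095
7 | pay 36917 | balance=207671
8 | pay 43676 | balance=166134
9 | pay 38469 | balance=129376

129376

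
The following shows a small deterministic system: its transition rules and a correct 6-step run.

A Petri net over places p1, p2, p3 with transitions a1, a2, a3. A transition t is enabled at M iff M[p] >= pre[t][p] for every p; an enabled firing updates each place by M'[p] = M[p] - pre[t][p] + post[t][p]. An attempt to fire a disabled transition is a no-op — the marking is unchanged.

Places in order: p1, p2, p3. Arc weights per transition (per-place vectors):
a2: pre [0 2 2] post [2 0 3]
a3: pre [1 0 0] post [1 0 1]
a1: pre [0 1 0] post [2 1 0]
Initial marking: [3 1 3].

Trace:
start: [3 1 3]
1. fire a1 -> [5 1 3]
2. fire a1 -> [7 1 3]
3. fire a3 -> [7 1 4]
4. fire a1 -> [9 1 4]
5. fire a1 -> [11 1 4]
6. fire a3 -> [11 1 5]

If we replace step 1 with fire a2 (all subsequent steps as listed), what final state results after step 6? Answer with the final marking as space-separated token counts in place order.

(re-executing from step 1 with the substitution; state before step 1: [3 1 3])
1. fire a2 -> [3 1 3]
2. fire a1 -> [5 1 3]
3. fire a3 -> [5 1 4]
4. fire a1 -> [7 1 4]
5. fire a1 -> [9 1 4]
6. fire a3 -> [9 1 5]

9 1 5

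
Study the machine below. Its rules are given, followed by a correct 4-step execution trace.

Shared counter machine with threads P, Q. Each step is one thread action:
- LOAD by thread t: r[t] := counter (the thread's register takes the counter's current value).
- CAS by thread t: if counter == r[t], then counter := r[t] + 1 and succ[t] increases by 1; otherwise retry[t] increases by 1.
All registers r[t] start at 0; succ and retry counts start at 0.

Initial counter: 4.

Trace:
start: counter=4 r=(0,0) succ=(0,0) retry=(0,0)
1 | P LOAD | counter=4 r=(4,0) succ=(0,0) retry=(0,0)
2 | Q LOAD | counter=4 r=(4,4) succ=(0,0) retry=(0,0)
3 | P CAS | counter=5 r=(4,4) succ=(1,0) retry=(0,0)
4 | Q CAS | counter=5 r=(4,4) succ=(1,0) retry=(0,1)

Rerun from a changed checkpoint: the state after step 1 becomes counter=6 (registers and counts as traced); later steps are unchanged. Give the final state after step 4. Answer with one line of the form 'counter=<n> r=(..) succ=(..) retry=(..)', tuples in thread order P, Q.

state after step 1 := counter=6 r=(4,0) succ=(0,0) retry=(0,0)
2 | Q LOAD | counter=6 r=(4,6) succ=(0,0) retry=(0,0)
3 | P CAS | counter=6 r=(4,6) succ=(0,0) retry=(1,0)
4 | Q CAS | counter=7 r=(4,6) succ=(0,1) retry=(1,0)

counter=7 r=(4,6) succ=(0,1) retry=(1,0)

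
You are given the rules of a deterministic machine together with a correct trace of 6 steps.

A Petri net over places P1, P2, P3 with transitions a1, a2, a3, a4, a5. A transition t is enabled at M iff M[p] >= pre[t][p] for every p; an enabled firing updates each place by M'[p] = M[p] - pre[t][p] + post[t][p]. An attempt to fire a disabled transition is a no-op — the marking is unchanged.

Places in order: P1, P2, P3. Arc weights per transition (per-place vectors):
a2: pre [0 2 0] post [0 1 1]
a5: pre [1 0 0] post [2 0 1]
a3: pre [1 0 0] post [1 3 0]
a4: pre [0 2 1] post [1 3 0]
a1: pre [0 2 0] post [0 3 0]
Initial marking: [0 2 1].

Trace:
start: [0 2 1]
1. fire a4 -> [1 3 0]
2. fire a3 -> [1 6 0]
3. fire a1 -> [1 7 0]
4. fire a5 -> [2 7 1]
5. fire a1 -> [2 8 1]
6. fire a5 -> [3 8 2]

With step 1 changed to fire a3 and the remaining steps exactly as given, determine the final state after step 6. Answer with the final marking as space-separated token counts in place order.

0 4 1

(re-executing from step 1 with the substitution; state before step 1: [0 2 1])
1. fire a3 -> [0 2 1]
2. fire a3 -> [0 2 1]
3. fire a1 -> [0 3 1]
4. fire a5 -> [0 3 1]
5. fire a1 -> [0 4 1]
6. fire a5 -> [0 4 1]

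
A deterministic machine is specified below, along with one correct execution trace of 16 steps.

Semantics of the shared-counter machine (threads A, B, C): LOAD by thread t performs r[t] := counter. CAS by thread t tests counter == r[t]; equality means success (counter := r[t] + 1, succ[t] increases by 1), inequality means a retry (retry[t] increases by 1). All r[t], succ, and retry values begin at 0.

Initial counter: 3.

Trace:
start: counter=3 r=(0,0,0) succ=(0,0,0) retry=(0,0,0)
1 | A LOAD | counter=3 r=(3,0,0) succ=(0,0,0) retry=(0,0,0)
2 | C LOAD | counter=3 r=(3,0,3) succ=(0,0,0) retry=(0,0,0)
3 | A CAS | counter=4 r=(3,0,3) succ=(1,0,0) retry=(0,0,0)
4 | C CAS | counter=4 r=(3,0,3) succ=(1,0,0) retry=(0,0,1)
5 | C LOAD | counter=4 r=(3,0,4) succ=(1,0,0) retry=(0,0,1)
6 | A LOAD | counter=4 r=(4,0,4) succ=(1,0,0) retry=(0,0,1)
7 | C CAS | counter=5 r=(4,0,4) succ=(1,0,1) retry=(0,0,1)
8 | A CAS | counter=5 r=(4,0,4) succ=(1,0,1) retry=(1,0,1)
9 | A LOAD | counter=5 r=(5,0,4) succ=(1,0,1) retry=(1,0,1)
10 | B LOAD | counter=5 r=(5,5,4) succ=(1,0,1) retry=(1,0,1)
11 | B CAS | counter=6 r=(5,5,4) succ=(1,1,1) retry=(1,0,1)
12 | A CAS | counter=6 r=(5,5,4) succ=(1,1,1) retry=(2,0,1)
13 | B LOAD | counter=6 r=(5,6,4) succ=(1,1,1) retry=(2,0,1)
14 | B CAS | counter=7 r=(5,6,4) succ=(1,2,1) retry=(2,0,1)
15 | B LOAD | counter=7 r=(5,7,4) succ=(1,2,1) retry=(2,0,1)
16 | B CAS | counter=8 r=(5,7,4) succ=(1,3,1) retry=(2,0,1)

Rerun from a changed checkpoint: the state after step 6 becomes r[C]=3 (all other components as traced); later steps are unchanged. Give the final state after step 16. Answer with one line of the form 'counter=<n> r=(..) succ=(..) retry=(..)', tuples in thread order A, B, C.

counter=8 r=(5,7,3) succ=(2,3,0) retry=(1,0,2)

state after step 6 := counter=4 r=(4,0,3) succ=(1,0,0) retry=(0,0,1)
7 | C CAS | counter=4 r=(4,0,3) succ=(1,0,0) retry=(0,0,2)
8 | A CAS | counter=5 r=(4,0,3) succ=(2,0,0) retry=(0,0,2)
9 | A LOAD | counter=5 r=(5,0,3) succ=(2,0,0) retry=(0,0,2)
10 | B LOAD | counter=5 r=(5,5,3) succ=(2,0,0) retry=(0,0,2)
11 | B CAS | counter=6 r=(5,5,3) succ=(2,1,0) retry=(0,0,2)
12 | A CAS | counter=6 r=(5,5,3) succ=(2,1,0) retry=(1,0,2)
13 | B LOAD | counter=6 r=(5,6,3) succ=(2,1,0) retry=(1,0,2)
14 | B CAS | counter=7 r=(5,6,3) succ=(2,2,0) retry=(1,0,2)
15 | B LOAD | counter=7 r=(5,7,3) succ=(2,2,0) retry=(1,0,2)
16 | B CAS | counter=8 r=(5,7,3) succ=(2,3,0) retry=(1,0,2)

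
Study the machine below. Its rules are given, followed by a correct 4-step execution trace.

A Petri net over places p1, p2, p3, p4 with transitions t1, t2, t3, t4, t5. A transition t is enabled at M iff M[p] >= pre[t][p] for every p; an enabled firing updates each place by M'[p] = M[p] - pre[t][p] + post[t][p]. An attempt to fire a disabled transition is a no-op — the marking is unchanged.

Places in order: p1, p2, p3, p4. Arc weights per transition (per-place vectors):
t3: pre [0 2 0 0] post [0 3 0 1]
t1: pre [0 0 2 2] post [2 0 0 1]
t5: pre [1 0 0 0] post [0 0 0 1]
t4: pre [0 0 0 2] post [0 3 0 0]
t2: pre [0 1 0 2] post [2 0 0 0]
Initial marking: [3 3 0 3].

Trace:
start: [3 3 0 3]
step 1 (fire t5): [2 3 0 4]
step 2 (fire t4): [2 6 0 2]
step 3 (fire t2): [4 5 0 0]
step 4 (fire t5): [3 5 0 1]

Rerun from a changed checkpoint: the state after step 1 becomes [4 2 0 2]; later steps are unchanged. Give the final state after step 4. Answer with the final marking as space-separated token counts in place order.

state after step 1 := [4 2 0 2]
step 2 (fire t4): [4 5 0 0]
step 3 (fire t2): [4 5 0 0]
step 4 (fire t5): [3 5 0 1]

3 5 0 1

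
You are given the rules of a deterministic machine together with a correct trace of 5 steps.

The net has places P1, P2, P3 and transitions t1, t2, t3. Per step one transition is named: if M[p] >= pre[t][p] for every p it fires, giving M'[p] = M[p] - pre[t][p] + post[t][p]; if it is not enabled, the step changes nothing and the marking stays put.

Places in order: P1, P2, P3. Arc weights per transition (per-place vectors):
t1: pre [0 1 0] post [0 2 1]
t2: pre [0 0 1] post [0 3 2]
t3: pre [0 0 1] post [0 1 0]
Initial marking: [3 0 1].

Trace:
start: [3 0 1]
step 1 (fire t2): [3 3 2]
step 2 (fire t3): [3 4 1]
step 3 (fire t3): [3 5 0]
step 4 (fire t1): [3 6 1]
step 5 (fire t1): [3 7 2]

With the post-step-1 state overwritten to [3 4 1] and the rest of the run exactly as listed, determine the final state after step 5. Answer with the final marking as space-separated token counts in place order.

3 7 2

state after step 1 := [3 4 1]
step 2 (fire t3): [3 5 0]
step 3 (fire t3): [3 5 0]
step 4 (fire t1): [3 6 1]
step 5 (fire t1): [3 7 2]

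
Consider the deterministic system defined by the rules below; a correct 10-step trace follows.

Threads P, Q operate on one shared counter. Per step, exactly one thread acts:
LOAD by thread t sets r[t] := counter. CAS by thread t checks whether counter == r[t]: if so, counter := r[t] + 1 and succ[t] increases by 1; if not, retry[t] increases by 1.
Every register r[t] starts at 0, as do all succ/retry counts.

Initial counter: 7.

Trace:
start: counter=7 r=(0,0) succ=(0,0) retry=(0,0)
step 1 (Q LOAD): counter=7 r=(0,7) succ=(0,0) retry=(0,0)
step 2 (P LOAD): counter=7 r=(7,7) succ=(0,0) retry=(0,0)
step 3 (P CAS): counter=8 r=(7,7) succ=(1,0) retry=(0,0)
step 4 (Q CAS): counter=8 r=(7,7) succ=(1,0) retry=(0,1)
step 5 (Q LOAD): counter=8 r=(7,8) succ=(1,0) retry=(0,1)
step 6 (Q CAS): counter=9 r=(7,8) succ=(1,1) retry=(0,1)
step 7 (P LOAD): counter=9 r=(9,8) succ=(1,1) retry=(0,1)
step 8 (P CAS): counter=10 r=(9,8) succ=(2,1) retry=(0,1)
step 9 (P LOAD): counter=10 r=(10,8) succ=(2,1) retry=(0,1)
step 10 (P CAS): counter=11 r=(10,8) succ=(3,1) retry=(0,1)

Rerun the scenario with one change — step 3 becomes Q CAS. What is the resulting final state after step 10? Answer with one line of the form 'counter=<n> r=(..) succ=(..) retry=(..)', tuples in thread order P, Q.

(re-executing from step 3 with the substitution; state before step 3: counter=7 r=(7,7) succ=(0,0) retry=(0,0))
step 3 (Q CAS): counter=8 r=(7,7) succ=(0,1) retry=(0,0)
step 4 (Q CAS): counter=8 r=(7,7) succ=(0,1) retry=(0,1)
step 5 (Q LOAD): counter=8 r=(7,8) succ=(0,1) retry=(0,1)
step 6 (Q CAS): counter=9 r=(7,8) succ=(0,2) retry=(0,1)
step 7 (P LOAD): counter=9 r=(9,8) succ=(0,2) retry=(0,1)
step 8 (P CAS): counter=10 r=(9,8) succ=(1,2) retry=(0,1)
step 9 (P LOAD): counter=10 r=(10,8) succ=(1,2) retry=(0,1)
step 10 (P CAS): counter=11 r=(10,8) succ=(2,2) retry=(0,1)

counter=11 r=(10,8) succ=(2,2) retry=(0,1)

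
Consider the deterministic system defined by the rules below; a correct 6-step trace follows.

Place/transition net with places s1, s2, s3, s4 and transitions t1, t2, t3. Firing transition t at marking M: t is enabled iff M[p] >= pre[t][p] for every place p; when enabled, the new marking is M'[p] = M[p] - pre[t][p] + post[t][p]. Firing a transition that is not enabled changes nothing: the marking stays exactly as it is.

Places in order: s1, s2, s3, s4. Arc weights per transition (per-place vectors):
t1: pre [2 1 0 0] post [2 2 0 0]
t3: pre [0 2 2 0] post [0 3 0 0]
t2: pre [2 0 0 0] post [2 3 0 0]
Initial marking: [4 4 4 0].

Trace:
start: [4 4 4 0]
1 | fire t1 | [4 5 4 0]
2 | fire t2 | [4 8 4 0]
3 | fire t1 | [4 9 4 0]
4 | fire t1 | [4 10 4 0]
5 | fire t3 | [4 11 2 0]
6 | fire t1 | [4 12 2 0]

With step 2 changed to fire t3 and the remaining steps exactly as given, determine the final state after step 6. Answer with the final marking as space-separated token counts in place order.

(re-executing from step 2 with the substitution; state before step 2: [4 5 4 0])
2 | fire t3 | [4 6 2 0]
3 | fire t1 | [4 7 2 0]
4 | fire t1 | [4 8 2 0]
5 | fire t3 | [4 9 0 0]
6 | fire t1 | [4 10 0 0]

4 10 0 0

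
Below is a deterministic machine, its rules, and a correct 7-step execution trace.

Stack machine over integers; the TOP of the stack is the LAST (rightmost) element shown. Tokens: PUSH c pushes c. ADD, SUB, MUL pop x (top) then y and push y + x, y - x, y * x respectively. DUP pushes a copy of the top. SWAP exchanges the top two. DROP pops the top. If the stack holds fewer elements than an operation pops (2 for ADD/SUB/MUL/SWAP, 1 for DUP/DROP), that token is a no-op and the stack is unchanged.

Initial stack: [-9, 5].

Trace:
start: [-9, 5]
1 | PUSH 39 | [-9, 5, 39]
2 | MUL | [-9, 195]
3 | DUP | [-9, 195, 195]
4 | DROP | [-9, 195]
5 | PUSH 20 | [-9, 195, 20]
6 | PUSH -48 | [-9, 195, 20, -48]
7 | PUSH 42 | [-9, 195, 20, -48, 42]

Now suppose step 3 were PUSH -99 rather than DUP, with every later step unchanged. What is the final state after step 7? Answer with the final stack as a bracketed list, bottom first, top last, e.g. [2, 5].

(re-executing from step 3 with the substitution; state before step 3: [-9, 195])
3 | PUSH -99 | [-9, 195, -99]
4 | DROP | [-9, 195]
5 | PUSH 20 | [-9, 195, 20]
6 | PUSH -48 | [-9, 195, 20, -48]
7 | PUSH 42 | [-9, 195, 20, -48, 42]

[-9, 195, 20, -48, 42]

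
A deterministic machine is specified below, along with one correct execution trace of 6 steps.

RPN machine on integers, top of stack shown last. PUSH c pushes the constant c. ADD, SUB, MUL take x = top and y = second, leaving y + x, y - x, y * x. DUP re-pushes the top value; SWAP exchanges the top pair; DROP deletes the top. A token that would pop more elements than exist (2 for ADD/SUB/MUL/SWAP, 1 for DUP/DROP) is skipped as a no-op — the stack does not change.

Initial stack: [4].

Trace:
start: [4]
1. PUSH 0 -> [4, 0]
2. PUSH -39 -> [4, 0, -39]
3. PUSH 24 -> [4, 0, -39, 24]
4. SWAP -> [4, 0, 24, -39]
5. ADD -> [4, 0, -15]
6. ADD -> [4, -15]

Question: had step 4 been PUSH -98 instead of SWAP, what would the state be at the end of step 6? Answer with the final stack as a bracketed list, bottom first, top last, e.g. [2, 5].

(re-executing from step 4 with the substitution; state before step 4: [4, 0, -39, 24])
4. PUSH -98 -> [4, 0, -39, 24, -98]
5. ADD -> [4, 0, -39, -74]
6. ADD -> [4, 0, -113]

[4, 0, -113]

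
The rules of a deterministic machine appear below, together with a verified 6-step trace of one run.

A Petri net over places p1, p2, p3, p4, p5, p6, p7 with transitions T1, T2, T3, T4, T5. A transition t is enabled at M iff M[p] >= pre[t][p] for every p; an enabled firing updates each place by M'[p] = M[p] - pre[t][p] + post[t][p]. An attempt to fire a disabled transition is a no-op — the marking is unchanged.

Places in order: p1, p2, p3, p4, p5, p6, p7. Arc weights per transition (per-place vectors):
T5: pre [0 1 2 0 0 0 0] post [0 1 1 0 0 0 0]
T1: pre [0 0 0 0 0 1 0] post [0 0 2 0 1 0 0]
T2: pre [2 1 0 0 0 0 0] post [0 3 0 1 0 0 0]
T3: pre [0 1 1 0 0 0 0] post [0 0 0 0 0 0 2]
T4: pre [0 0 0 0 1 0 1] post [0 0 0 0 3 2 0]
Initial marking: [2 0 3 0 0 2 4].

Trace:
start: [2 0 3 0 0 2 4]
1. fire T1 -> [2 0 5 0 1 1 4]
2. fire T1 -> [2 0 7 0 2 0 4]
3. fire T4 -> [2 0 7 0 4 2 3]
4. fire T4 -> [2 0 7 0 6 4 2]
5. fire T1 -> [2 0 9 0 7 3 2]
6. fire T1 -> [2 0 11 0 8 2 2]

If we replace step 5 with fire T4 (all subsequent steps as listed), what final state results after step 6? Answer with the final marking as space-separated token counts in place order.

2 0 9 0 9 5 1

(re-executing from step 5 with the substitution; state before step 5: [2 0 7 0 6 4 2])
5. fire T4 -> [2 0 7 0 8 6 1]
6. fire T1 -> [2 0 9 0 9 5 1]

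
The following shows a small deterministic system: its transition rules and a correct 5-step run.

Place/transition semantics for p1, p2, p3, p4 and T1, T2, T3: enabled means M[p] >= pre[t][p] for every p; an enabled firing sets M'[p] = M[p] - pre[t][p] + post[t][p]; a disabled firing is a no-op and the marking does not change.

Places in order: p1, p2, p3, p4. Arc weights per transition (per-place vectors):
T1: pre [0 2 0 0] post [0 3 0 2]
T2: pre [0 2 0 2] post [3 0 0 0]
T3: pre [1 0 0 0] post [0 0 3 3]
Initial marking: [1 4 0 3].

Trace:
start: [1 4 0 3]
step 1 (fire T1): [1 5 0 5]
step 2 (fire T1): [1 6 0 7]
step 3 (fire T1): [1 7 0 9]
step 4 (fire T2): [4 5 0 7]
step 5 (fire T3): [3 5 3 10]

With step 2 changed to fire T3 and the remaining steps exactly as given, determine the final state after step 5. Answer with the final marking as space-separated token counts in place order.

2 4 6 11

(re-executing from step 2 with the substitution; state before step 2: [1 5 0 5])
step 2 (fire T3): [0 5 3 8]
step 3 (fire T1): [0 6 3 10]
step 4 (fire T2): [3 4 3 8]
step 5 (fire T3): [2 4 6 11]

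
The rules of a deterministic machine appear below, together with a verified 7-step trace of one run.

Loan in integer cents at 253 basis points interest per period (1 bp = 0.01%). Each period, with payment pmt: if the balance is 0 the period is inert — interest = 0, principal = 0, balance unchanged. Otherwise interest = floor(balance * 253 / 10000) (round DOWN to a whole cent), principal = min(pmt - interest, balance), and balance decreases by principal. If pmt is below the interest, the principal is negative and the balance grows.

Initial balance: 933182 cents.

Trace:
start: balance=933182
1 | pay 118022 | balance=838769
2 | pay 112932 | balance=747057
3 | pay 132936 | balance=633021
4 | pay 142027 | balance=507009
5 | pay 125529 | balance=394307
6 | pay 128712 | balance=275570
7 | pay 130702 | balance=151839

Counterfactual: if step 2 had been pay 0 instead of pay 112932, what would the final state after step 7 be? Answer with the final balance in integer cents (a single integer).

279798

(re-executing from step 2 with the substitution; state before step 2: balance=838769)
2 | pay 0 | balance=859989
3 | pay 132936 | balance=748810
4 | pay 142027 | balance=625727
5 | pay 125529 | balance=516028
6 | pay 128712 | balance=400371
7 | pay 130702 | balance=279798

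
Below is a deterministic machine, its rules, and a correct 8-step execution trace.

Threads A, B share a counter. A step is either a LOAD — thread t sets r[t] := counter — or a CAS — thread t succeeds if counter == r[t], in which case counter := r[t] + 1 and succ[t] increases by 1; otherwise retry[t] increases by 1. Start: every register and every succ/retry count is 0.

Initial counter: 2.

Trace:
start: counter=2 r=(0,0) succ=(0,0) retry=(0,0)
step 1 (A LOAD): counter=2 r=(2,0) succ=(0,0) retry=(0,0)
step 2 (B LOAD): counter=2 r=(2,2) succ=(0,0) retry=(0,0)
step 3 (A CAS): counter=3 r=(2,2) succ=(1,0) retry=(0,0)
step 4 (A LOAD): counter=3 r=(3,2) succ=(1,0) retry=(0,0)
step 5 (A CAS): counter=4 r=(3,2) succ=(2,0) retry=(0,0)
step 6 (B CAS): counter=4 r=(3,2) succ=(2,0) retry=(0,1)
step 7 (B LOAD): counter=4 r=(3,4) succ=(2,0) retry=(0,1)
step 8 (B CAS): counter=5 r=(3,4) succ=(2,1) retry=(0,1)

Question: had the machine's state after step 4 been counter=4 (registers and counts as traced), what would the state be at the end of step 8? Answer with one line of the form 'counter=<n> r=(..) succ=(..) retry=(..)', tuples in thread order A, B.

state after step 4 := counter=4 r=(3,2) succ=(1,0) retry=(0,0)
step 5 (A CAS): counter=4 r=(3,2) succ=(1,0) retry=(1,0)
step 6 (B CAS): counter=4 r=(3,2) succ=(1,0) retry=(1,1)
step 7 (B LOAD): counter=4 r=(3,4) succ=(1,0) retry=(1,1)
step 8 (B CAS): counter=5 r=(3,4) succ=(1,1) retry=(1,1)

counter=5 r=(3,4) succ=(1,1) retry=(1,1)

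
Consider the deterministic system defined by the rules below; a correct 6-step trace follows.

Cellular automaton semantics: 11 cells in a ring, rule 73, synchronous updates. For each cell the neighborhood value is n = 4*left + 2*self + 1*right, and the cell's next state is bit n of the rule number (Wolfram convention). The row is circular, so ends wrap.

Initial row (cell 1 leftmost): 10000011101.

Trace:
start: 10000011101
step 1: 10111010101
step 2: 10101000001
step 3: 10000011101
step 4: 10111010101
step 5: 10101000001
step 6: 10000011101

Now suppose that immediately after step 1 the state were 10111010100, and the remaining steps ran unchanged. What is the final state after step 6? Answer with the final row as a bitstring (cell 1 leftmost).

state after step 1 := 10111010100
step 2: 00101000000
step 3: 10000011111
step 4: 10111010000
step 5: 00101000110
step 6: 10000010110

10000010110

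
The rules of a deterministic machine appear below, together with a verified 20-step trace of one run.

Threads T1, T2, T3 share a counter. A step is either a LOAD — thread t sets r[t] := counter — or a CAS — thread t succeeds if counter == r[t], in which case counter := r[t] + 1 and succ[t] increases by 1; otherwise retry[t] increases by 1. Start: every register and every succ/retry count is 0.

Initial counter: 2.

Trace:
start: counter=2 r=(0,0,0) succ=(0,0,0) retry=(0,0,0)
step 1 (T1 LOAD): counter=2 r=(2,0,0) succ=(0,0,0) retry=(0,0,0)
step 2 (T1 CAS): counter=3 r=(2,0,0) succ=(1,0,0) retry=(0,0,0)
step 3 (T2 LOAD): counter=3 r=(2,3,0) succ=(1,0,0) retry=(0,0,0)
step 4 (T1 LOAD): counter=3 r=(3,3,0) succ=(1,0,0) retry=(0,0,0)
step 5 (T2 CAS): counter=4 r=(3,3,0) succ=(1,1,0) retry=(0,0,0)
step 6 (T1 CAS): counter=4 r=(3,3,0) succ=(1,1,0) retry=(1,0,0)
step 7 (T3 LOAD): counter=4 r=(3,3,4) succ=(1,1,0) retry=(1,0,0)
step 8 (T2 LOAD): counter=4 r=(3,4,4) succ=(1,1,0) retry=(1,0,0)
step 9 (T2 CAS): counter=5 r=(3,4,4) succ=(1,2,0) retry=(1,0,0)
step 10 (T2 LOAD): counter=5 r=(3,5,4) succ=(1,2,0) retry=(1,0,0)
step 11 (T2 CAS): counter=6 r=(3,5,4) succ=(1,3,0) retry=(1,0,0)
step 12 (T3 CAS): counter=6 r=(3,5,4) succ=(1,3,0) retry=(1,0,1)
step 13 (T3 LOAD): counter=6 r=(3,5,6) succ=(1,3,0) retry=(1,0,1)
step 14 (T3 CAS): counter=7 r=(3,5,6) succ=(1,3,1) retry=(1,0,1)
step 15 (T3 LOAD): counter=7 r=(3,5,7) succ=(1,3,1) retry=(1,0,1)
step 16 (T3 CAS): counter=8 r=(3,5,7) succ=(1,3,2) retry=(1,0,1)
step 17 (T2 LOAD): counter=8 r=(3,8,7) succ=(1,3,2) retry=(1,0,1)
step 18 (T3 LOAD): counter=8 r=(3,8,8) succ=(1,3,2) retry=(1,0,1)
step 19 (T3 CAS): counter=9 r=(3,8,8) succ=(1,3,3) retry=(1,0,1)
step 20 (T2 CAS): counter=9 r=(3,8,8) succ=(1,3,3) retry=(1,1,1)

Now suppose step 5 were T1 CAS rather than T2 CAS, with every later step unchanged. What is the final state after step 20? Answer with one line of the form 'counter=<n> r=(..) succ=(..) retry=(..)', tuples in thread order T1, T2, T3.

(re-executing from step 5 with the substitution; state before step 5: counter=3 r=(3,3,0) succ=(1,0,0) retry=(0,0,0))
step 5 (T1 CAS): counter=4 r=(3,3,0) succ=(2,0,0) retry=(0,0,0)
step 6 (T1 CAS): counter=4 r=(3,3,0) succ=(2,0,0) retry=(1,0,0)
step 7 (T3 LOAD): counter=4 r=(3,3,4) succ=(2,0,0) retry=(1,0,0)
step 8 (T2 LOAD): counter=4 r=(3,4,4) succ=(2,0,0) retry=(1,0,0)
step 9 (T2 CAS): counter=5 r=(3,4,4) succ=(2,1,0) retry=(1,0,0)
step 10 (T2 LOAD): counter=5 r=(3,5,4) succ=(2,1,0) retry=(1,0,0)
step 11 (T2 CAS): counter=6 r=(3,5,4) succ=(2,2,0) retry=(1,0,0)
step 12 (T3 CAS): counter=6 r=(3,5,4) succ=(2,2,0) retry=(1,0,1)
step 13 (T3 LOAD): counter=6 r=(3,5,6) succ=(2,2,0) retry=(1,0,1)
step 14 (T3 CAS): counter=7 r=(3,5,6) succ=(2,2,1) retry=(1,0,1)
step 15 (T3 LOAD): counter=7 r=(3,5,7) succ=(2,2,1) retry=(1,0,1)
step 16 (T3 CAS): counter=8 r=(3,5,7) succ=(2,2,2) retry=(1,0,1)
step 17 (T2 LOAD): counter=8 r=(3,8,7) succ=(2,2,2) retry=(1,0,1)
step 18 (T3 LOAD): counter=8 r=(3,8,8) succ=(2,2,2) retry=(1,0,1)
step 19 (T3 CAS): counter=9 r=(3,8,8) succ=(2,2,3) retry=(1,0,1)
step 20 (T2 CAS): counter=9 r=(3,8,8) succ=(2,2,3) retry=(1,1,1)

counter=9 r=(3,8,8) succ=(2,2,3) retry=(1,1,1)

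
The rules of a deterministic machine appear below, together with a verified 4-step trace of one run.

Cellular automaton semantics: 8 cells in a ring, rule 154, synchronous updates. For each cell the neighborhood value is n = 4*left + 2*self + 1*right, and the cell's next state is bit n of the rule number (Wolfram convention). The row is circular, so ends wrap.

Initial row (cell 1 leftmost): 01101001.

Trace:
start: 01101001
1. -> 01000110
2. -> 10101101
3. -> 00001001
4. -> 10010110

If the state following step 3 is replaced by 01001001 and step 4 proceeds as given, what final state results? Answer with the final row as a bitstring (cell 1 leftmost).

00110110

state after step 3 := 01001001
4. -> 00110110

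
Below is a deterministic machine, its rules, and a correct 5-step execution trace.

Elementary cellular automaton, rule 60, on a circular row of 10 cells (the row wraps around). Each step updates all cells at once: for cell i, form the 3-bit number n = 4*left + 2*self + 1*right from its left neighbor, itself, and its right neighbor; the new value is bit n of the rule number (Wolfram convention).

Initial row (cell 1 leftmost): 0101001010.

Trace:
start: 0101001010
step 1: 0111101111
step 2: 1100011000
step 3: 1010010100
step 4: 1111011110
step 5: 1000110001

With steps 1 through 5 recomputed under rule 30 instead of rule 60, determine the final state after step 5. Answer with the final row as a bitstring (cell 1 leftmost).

1001110011

(re-executing steps 1..5 under rule 30; state before step 1: 0101001010)
step 1: 1101111011
step 2: 0001000010
step 3: 0011100111
step 4: 1110011100
step 5: 1001110011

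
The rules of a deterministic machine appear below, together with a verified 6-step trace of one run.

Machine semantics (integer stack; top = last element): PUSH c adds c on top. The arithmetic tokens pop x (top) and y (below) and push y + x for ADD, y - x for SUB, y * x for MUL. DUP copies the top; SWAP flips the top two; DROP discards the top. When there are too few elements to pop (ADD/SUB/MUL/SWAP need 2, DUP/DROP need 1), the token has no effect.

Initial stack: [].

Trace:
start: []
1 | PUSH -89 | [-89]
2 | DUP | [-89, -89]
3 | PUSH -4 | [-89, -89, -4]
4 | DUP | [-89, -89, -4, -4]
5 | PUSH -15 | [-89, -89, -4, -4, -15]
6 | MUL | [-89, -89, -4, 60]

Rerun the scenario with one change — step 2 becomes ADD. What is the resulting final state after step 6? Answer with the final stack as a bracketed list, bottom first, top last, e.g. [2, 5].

[-89, -4, 60]

(re-executing from step 2 with the substitution; state before step 2: [-89])
2 | ADD | [-89]
3 | PUSH -4 | [-89, -4]
4 | DUP | [-89, -4, -4]
5 | PUSH -15 | [-89, -4, -4, -15]
6 | MUL | [-89, -4, 60]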